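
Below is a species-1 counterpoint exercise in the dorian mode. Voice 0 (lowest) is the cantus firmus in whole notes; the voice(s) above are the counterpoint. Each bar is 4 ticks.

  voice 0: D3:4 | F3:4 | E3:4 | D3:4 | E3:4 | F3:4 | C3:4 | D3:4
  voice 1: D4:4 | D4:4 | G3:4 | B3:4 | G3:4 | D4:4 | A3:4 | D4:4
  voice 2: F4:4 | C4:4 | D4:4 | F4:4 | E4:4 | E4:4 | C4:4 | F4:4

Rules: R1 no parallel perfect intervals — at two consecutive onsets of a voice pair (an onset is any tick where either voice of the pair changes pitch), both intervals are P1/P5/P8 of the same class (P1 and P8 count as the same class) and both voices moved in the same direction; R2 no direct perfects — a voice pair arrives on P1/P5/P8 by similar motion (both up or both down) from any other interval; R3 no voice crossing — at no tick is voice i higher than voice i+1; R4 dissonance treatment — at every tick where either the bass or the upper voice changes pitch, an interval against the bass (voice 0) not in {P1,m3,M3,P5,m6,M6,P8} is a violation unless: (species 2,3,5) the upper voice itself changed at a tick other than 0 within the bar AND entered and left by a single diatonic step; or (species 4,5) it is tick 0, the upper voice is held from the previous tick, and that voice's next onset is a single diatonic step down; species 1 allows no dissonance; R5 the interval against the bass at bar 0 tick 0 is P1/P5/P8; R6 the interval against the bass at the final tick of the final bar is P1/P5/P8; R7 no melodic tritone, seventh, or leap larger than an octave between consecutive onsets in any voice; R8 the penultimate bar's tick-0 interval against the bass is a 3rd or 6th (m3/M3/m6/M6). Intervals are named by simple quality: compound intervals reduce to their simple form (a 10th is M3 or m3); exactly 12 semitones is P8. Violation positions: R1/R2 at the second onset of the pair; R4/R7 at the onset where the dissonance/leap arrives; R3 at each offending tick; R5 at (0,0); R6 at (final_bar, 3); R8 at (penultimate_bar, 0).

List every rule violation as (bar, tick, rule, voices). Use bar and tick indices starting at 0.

(0, 0, R5, (0, 2))
(1, 0, R3, (1, 2))
(1, 1, R3, (1, 2))
(1, 2, R3, (1, 2))
(1, 3, R3, (1, 2))
(2, 0, R4, (0, 2))
(5, 0, R4, (0, 2))
(6, 0, R2, (0, 2))
(6, 0, R8, (0, 2))
(7, 0, R2, (0, 1))
(7, 3, R6, (0, 2))

bar 0: v0=D3 v1=D4 v2=F4 downbeat m3
bar 1: v0=F3 v1=D4 v2=C4 downbeat P5
bar 2: v0=E3 v1=G3 v2=D4 downbeat m7
bar 3: v0=D3 v1=B3 v2=F4 downbeat m3
bar 4: v0=E3 v1=G3 v2=E4 downbeat P8
bar 5: v0=F3 v1=D4 v2=E4 downbeat M7
bar 6: v0=C3 v1=A3 v2=C4 downbeat P8
bar 7: v0=D3 v1=D4 v2=F4 downbeat m3
  -> R5 @ bar 0 tick 0 v(0, 2): opens on m3
  -> R3 @ bar 1 tick 0 v(1, 2): D4 above C4
  -> R3 @ bar 1 tick 1 v(1, 2): D4 above C4
  -> R3 @ bar 1 tick 2 v(1, 2): D4 above C4
  -> R3 @ bar 1 tick 3 v(1, 2): D4 above C4
  -> R4 @ bar 2 tick 0 v(0, 2): E3/D4 m7 untreated
  -> R4 @ bar 5 tick 0 v(0, 2): F3/E4 M7 untreated
  -> R2 @ bar 6 tick 0 v(0, 2): F3/E4 M7 -> C3/C4 P8 similar
  -> R8 @ bar 6 tick 0 v(0, 2): penult P8 not 3rd/6th
  -> R2 @ bar 7 tick 0 v(0, 1): C3/A3 M6 -> D3/D4 P8 similar
  -> R6 @ bar 7 tick 3 v(0, 2): closes on m3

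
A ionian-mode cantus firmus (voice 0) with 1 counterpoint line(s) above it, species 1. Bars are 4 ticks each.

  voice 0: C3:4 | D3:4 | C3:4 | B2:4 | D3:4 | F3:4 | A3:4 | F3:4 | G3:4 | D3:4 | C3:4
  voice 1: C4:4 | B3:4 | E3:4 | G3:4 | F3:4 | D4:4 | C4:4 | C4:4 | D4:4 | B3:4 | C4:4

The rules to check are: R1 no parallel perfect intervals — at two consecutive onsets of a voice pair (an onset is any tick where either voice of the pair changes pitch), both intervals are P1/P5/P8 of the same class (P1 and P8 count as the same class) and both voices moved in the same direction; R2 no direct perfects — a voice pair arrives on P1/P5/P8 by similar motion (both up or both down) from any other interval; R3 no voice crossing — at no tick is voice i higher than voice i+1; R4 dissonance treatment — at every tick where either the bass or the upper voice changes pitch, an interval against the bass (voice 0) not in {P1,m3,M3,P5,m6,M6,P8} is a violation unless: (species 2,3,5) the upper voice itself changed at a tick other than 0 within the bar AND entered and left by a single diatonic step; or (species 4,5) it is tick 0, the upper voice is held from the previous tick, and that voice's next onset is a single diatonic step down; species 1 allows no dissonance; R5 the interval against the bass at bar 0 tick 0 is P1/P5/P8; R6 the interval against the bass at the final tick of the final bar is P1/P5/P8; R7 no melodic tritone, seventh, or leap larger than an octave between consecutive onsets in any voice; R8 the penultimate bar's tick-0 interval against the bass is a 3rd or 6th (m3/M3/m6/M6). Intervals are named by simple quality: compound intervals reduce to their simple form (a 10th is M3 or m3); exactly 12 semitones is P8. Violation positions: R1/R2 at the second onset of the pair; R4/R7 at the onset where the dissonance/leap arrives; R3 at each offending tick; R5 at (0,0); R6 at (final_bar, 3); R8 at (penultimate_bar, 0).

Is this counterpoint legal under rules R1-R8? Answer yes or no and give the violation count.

bar 0: v0=C3 v1=C4 (P8)
bar 1: v0=D3 v1=B3 (M6)
bar 2: v0=C3 v1=E3 (M3)
bar 3: v0=B2 v1=G3 (m6)
bar 4: v0=D3 v1=F3 (m3)
bar 5: v0=F3 v1=D4 (M6)
bar 6: v0=A3 v1=C4 (m3)
bar 7: v0=F3 v1=C4 (P5)
bar 8: v0=G3 v1=D4 (P5)
bar 9: v0=D3 v1=B3 (M6)
bar 10: v0=C3 v1=C4 (P8)
  R1 @ bar8.0: F3/C4 P5 -> G3/D4 P5 similar

No (1 violations)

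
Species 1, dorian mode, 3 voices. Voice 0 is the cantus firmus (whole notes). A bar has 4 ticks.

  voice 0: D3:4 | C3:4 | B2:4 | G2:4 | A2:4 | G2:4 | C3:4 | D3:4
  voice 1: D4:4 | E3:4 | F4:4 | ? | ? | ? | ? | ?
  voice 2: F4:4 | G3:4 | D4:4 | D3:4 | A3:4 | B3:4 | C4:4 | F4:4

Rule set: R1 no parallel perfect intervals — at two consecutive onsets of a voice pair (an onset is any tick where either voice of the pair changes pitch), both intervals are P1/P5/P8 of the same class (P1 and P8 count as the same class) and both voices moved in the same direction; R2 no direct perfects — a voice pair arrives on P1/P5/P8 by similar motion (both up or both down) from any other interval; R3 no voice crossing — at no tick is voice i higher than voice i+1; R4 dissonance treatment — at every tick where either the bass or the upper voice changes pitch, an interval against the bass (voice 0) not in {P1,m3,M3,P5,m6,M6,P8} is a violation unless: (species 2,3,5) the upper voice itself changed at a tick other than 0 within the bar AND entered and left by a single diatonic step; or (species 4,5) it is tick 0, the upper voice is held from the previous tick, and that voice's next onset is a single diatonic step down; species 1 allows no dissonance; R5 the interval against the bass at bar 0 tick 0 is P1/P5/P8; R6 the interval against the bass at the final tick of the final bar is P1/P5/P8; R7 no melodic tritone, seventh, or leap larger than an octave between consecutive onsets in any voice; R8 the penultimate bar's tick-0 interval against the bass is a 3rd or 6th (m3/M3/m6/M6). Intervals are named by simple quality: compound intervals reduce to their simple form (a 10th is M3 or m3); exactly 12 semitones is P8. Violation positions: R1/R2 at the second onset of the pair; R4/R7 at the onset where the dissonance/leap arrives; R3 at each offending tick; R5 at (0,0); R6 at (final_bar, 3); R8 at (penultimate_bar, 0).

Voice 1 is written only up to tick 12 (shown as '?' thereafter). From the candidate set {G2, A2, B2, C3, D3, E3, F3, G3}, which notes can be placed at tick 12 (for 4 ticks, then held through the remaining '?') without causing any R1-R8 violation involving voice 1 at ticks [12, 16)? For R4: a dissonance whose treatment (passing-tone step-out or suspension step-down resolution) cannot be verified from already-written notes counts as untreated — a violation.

G2: violates R2,R7
A2: violates R4,R7
B2: violates R7
C3: violates R4,R7
D3: violates R2,R7
E3: violates R3,R7
F3: violates R3,R4
G3: violates R2,R3,R7

{}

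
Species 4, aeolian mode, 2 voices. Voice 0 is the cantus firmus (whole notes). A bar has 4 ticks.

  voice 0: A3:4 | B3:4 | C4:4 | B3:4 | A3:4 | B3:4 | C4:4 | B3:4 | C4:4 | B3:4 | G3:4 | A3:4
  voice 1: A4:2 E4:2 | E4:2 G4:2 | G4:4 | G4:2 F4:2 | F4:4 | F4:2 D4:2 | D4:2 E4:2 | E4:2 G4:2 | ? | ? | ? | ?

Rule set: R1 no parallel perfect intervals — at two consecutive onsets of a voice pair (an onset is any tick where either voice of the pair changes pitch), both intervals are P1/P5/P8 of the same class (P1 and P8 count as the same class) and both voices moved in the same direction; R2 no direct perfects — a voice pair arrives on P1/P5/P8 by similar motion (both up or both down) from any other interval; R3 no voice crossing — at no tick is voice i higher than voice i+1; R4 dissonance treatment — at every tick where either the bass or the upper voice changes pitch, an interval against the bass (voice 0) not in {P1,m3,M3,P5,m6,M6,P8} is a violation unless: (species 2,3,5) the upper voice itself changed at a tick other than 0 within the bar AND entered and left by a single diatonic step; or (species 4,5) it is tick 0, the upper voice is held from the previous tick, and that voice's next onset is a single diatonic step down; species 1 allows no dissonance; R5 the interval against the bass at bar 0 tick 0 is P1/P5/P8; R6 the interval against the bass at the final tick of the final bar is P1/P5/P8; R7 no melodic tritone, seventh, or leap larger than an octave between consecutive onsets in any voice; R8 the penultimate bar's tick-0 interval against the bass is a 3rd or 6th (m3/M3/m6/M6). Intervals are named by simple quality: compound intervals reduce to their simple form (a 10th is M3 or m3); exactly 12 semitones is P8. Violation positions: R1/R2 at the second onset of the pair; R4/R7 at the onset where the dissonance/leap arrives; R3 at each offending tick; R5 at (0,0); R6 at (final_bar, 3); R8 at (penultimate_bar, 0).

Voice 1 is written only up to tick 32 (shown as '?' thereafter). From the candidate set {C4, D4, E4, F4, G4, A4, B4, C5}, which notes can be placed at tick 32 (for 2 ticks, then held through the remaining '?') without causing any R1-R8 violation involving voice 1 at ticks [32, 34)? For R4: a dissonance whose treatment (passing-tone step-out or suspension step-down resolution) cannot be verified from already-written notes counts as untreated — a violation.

C4: legal
D4: violates R4
E4: legal
F4: violates R4
G4: legal
A4: legal
B4: violates R4
C5: violates R2

{A4, C4, E4, G4}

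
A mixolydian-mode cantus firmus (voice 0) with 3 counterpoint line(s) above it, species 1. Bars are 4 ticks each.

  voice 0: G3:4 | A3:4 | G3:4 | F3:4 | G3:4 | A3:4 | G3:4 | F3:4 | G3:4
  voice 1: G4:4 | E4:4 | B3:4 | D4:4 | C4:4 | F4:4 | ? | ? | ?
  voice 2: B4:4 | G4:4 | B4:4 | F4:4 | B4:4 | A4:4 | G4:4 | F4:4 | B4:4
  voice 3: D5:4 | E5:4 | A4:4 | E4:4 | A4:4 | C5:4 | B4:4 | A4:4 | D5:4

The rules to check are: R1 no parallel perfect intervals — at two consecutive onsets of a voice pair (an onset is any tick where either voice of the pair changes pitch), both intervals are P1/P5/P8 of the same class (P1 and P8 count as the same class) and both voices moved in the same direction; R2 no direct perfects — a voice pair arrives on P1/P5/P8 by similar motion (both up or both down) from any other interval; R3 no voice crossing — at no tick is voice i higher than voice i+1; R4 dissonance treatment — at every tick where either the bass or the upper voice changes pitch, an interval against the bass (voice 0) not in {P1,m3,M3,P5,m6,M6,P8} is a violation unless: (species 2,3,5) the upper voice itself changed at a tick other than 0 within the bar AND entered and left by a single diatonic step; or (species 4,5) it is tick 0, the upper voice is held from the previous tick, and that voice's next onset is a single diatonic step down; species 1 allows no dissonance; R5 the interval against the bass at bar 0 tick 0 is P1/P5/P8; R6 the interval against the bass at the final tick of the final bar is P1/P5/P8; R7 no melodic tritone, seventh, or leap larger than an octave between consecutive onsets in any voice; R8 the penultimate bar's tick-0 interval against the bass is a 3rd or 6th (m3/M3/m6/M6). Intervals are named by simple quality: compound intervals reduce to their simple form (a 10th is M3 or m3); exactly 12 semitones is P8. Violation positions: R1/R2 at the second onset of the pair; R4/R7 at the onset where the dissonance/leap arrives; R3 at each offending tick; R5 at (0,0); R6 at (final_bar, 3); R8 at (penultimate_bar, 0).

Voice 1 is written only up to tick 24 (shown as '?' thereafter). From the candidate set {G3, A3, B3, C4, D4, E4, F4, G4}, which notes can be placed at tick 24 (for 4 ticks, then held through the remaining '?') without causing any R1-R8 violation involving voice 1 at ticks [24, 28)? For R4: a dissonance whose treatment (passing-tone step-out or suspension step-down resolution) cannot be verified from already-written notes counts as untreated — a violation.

{G4}

G3: violates R2,R7
A3: violates R4
B3: violates R2,R7
C4: violates R2,R4
D4: violates R2
E4: violates R1
F4: violates R4
G4: legal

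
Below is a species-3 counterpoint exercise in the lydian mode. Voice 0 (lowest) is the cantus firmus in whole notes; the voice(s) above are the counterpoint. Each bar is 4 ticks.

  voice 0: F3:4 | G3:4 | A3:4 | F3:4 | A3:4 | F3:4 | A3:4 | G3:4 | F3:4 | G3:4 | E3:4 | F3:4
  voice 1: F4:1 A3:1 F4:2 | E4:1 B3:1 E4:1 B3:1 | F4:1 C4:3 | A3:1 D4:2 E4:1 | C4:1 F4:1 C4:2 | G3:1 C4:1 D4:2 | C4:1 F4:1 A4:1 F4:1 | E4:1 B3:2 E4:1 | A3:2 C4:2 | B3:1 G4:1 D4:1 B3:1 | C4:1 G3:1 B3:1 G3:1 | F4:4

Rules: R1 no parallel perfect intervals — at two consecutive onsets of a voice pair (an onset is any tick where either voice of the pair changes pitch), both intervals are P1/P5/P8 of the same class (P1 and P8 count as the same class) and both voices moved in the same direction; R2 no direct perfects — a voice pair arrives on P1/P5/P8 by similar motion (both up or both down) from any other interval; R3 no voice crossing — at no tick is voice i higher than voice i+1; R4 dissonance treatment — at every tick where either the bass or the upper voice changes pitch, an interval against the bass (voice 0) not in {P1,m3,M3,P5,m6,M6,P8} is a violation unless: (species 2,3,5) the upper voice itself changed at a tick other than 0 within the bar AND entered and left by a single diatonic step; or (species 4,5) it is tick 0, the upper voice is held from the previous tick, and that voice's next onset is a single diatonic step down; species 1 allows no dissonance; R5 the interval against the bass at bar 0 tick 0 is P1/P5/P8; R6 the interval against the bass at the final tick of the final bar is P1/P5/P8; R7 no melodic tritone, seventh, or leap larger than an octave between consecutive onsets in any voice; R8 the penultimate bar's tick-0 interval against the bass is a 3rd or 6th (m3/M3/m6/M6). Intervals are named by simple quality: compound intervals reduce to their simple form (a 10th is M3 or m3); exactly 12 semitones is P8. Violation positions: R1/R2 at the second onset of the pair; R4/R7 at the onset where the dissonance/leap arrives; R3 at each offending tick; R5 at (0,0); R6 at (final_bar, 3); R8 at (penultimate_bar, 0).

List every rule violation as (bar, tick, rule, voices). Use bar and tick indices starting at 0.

bar 0: v0=F3 v1=F4 downbeat P8
bar 1: v0=G3 v1=E4 downbeat M6
bar 2: v0=A3 v1=F4 downbeat m6
bar 3: v0=F3 v1=A3 downbeat M3
bar 4: v0=A3 v1=C4 downbeat m3
bar 5: v0=F3 v1=G3 downbeat M2
bar 6: v0=A3 v1=C4 downbeat m3
bar 7: v0=G3 v1=E4 downbeat M6
bar 8: v0=F3 v1=A3 downbeat M3
bar 9: v0=G3 v1=B3 downbeat M3
bar 10: v0=E3 v1=C4 downbeat m6
bar 11: v0=F3 v1=F4 downbeat P8
  -> R7 @ bar 2 tick 0 v(1,): B3->F4 leap 6st
  -> R4 @ bar 3 tick 3 v(0, 1): F3/E4 M7 untreated
  -> R4 @ bar 5 tick 0 v(0, 1): F3/G3 M2 untreated
  -> R2 @ bar 11 tick 0 v(0, 1): E3/G3 m3 -> F3/F4 P8 similar
  -> R7 @ bar 11 tick 0 v(1,): G3->F4 leap 10st

(2, 0, R7, (1,))
(3, 3, R4, (0, 1))
(5, 0, R4, (0, 1))
(11, 0, R2, (0, 1))
(11, 0, R7, (1,))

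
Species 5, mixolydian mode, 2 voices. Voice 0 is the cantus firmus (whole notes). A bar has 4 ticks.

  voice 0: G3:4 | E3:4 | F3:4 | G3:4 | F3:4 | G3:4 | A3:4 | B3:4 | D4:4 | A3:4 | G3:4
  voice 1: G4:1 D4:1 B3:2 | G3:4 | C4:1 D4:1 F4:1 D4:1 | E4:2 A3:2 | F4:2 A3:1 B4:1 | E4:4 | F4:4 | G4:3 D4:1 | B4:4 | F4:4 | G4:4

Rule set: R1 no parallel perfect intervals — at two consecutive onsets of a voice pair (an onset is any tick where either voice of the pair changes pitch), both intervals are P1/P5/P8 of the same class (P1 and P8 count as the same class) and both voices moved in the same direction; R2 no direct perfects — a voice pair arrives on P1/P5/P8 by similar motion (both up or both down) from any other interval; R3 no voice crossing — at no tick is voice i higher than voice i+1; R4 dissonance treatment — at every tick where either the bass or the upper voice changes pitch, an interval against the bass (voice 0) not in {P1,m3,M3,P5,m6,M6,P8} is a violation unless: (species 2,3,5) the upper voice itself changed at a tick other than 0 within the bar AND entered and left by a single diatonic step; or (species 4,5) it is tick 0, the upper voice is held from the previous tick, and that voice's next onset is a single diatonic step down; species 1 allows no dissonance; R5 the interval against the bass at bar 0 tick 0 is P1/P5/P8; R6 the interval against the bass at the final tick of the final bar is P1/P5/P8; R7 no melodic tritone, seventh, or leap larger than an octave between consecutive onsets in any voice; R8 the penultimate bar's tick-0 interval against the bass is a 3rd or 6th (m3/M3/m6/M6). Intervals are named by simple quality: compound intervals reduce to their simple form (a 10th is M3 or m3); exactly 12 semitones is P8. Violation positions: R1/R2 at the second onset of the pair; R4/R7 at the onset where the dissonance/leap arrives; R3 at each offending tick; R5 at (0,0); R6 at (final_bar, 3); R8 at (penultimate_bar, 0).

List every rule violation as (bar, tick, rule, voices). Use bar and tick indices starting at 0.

(2, 0, R2, (0, 1))
(3, 2, R4, (0, 1))
(4, 3, R4, (0, 1))
(4, 3, R7, (1,))
(9, 0, R7, (1,))

bar 0: v0=G3 v1=G4 downbeat P8
bar 1: v0=E3 v1=G3 downbeat m3
bar 2: v0=F3 v1=C4 downbeat P5
bar 3: v0=G3 v1=E4 downbeat M6
bar 4: v0=F3 v1=F4 downbeat P8
bar 5: v0=G3 v1=E4 downbeat M6
bar 6: v0=A3 v1=F4 downbeat m6
bar 7: v0=B3 v1=G4 downbeat m6
bar 8: v0=D4 v1=B4 downbeat M6
bar 9: v0=A3 v1=F4 downbeat m6
bar 10: v0=G3 v1=G4 downbeat P8
  -> R2 @ bar 2 tick 0 v(0, 1): E3/G3 m3 -> F3/C4 P5 similar
  -> R4 @ bar 3 tick 2 v(0, 1): G3/A3 M2 untreated
  -> R4 @ bar 4 tick 3 v(0, 1): F3/B4 TT untreated
  -> R7 @ bar 4 tick 3 v(1,): A3->B4 leap 14st
  -> R7 @ bar 9 tick 0 v(1,): B4->F4 leap 6st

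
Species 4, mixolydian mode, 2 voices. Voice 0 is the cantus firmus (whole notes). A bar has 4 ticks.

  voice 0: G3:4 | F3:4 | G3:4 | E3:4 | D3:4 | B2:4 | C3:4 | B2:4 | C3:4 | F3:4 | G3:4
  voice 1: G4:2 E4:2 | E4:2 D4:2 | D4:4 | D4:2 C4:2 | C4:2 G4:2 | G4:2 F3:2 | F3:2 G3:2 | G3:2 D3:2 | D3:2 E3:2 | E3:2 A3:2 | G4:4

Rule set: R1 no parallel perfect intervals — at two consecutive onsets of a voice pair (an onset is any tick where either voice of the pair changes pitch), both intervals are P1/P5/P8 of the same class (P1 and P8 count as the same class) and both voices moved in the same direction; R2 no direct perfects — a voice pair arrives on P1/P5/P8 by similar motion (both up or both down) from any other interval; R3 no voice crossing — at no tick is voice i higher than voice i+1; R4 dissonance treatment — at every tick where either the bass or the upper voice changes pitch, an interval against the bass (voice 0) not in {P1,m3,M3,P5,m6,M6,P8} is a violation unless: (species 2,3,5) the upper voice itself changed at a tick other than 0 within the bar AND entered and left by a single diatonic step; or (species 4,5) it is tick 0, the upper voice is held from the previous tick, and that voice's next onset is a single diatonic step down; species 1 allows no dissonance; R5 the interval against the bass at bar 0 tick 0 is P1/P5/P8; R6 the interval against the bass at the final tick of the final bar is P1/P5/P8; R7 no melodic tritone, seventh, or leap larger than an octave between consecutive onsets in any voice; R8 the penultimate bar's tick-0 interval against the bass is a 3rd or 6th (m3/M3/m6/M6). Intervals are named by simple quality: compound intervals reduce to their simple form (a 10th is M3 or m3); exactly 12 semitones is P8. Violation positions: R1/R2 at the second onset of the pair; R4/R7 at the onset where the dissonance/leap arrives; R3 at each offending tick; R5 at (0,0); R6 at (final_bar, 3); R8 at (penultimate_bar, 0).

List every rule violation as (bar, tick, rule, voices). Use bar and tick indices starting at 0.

bar 0: v0=G3 v1=G4 downbeat P8
bar 1: v0=F3 v1=E4 downbeat M7
bar 2: v0=G3 v1=D4 downbeat P5
bar 3: v0=E3 v1=D4 downbeat m7
bar 4: v0=D3 v1=C4 downbeat m7
bar 5: v0=B2 v1=G4 downbeat m6
bar 6: v0=C3 v1=F3 downbeat P4
bar 7: v0=B2 v1=G3 downbeat m6
bar 8: v0=C3 v1=D3 downbeat M2
bar 9: v0=F3 v1=E3 downbeat m2
bar 10: v0=G3 v1=G4 downbeat P8
  -> R4 @ bar 4 tick 0 v(0, 1): D3/C4 m7 untreated
  -> R4 @ bar 4 tick 2 v(0, 1): D3/G4 P4 untreated
  -> R4 @ bar 5 tick 2 v(0, 1): B2/F3 TT untreated
  -> R7 @ bar 5 tick 2 v(1,): G4->F3 leap 14st
  -> R4 @ bar 6 tick 0 v(0, 1): C3/F3 P4 untreated
  -> R4 @ bar 8 tick 0 v(0, 1): C3/D3 M2 untreated
  -> R3 @ bar 9 tick 0 v(0, 1): F3 above E3
  -> R4 @ bar 9 tick 0 v(0, 1): F3/E3 m2 untreated
  -> R8 @ bar 9 tick 0 v(0, 1): penult m2 not 3rd/6th
  -> R3 @ bar 9 tick 1 v(0, 1): F3 above E3
  -> R2 @ bar 10 tick 0 v(0, 1): F3/A3 M3 -> G3/G4 P8 similar
  -> R7 @ bar 10 tick 0 v(1,): A3->G4 leap 10st

(4, 0, R4, (0, 1))
(4, 2, R4, (0, 1))
(5, 2, R4, (0, 1))
(5, 2, R7, (1,))
(6, 0, R4, (0, 1))
(8, 0, R4, (0, 1))
(9, 0, R3, (0, 1))
(9, 0, R4, (0, 1))
(9, 0, R8, (0, 1))
(9, 1, R3, (0, 1))
(10, 0, R2, (0, 1))
(10, 0, R7, (1,))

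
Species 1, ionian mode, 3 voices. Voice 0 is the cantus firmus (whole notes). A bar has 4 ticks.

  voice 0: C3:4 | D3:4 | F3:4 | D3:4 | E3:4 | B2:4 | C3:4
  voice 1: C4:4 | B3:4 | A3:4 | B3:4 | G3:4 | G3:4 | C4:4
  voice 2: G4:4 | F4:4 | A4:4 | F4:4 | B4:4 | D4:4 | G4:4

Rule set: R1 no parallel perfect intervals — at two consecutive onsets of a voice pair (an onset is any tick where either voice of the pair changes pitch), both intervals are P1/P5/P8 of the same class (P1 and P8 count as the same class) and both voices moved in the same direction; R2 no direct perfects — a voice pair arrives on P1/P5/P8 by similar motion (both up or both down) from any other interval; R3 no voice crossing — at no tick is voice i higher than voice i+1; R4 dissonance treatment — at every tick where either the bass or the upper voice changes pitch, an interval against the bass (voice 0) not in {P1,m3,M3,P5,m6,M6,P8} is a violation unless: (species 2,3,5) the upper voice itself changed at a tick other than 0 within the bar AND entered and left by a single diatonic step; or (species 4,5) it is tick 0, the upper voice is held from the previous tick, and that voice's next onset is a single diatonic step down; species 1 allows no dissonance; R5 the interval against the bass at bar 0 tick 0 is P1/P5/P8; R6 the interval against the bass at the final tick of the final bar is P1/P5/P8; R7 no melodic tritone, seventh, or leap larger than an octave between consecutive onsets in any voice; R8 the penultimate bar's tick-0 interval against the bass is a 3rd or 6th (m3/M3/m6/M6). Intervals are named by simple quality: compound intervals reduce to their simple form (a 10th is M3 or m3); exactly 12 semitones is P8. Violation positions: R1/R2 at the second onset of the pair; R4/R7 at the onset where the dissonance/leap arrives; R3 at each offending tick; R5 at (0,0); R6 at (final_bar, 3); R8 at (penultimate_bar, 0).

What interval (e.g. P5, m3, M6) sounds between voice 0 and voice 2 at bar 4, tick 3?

P5

voice 0=E3 voice 2=B4 -> P5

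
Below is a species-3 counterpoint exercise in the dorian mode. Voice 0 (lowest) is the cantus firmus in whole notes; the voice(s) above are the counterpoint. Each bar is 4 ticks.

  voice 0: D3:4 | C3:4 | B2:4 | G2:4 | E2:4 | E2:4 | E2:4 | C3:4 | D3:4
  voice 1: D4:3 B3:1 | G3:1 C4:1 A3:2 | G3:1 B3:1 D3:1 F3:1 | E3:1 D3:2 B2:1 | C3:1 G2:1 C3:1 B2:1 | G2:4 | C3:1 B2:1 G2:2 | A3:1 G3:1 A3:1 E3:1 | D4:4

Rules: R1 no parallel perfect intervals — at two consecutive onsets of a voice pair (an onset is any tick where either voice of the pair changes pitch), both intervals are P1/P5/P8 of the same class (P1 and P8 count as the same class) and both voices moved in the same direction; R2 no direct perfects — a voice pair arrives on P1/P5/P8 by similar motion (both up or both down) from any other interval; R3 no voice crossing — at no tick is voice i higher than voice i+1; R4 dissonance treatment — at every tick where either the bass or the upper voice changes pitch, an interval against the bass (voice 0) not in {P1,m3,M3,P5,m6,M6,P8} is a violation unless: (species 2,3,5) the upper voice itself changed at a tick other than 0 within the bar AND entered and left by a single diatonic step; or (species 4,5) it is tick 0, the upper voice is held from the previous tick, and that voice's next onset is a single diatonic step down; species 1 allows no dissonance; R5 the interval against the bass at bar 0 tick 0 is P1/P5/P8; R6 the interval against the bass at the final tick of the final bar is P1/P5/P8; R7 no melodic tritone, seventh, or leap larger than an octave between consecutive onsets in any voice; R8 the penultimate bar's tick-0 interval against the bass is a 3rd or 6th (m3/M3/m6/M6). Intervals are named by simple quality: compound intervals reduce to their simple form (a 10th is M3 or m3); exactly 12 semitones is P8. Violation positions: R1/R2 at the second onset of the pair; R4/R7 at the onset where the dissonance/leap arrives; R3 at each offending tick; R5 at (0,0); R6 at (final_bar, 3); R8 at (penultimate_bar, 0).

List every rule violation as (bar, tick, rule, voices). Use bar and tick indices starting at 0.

bar 0: v0=D3 v1=D4 downbeat P8
bar 1: v0=C3 v1=G3 downbeat P5
bar 2: v0=B2 v1=G3 downbeat m6
bar 3: v0=G2 v1=E3 downbeat M6
bar 4: v0=E2 v1=C3 downbeat m6
bar 5: v0=E2 v1=G2 downbeat m3
bar 6: v0=E2 v1=C3 downbeat m6
bar 7: v0=C3 v1=A3 downbeat M6
bar 8: v0=D3 v1=D4 downbeat P8
  -> R2 @ bar 1 tick 0 v(0, 1): D3/B3 M6 -> C3/G3 P5 similar
  -> R4 @ bar 2 tick 3 v(0, 1): B2/F3 TT untreated
  -> R7 @ bar 7 tick 0 v(1,): G2->A3 leap 14st
  -> R2 @ bar 8 tick 0 v(0, 1): C3/E3 M3 -> D3/D4 P8 similar
  -> R7 @ bar 8 tick 0 v(1,): E3->D4 leap 10st

(1, 0, R2, (0, 1))
(2, 3, R4, (0, 1))
(7, 0, R7, (1,))
(8, 0, R2, (0, 1))
(8, 0, R7, (1,))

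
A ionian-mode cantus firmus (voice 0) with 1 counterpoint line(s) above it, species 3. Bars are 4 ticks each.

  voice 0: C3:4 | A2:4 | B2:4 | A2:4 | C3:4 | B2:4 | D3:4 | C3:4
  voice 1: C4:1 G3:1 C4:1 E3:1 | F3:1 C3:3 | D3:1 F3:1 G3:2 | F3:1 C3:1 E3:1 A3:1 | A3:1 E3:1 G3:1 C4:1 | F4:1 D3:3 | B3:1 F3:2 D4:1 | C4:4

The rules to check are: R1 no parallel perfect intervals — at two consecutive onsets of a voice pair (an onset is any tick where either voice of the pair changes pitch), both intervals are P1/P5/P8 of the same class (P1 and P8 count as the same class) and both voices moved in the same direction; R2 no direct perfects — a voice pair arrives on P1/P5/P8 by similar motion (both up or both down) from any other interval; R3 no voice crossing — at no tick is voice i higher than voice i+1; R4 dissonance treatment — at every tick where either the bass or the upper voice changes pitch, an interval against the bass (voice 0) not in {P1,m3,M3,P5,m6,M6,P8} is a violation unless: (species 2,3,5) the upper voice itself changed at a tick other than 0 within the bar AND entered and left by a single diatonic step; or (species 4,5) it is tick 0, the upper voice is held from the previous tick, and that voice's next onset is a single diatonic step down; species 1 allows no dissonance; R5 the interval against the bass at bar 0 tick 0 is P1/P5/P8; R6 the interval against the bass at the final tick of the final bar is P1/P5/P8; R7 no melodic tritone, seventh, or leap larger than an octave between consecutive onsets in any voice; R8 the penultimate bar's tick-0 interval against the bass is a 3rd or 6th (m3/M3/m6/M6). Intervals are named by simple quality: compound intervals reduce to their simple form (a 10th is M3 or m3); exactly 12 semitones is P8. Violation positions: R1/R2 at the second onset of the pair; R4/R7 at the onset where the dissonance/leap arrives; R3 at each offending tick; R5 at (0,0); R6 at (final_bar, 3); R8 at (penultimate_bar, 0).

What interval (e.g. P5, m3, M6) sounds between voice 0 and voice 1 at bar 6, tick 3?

P8

voice 0=D3 voice 1=D4 -> P8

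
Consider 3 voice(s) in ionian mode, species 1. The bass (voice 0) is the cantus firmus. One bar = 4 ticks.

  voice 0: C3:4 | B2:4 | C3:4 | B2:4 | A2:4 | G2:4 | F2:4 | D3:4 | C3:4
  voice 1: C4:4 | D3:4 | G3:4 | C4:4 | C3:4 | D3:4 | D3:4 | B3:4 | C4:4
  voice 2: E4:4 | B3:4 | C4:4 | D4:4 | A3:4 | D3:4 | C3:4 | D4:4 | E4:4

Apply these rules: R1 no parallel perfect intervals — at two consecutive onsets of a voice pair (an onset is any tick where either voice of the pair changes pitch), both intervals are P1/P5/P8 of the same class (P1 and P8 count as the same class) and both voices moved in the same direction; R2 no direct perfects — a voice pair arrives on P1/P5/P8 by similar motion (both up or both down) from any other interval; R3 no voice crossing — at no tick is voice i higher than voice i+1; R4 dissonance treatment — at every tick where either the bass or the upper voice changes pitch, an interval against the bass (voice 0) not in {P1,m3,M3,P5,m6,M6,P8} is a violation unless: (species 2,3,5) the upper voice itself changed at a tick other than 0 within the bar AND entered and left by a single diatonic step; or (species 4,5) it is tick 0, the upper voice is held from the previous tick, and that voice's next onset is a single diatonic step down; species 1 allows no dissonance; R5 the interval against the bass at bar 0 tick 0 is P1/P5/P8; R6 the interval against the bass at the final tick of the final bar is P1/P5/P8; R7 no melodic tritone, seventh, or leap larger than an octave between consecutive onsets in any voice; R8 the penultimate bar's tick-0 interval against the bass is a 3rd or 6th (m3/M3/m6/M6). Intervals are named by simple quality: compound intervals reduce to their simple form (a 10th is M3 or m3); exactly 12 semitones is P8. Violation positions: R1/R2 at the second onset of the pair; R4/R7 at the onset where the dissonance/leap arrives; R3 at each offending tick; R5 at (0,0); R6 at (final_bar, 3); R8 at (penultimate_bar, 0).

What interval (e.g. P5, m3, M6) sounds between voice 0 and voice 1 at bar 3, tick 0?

voice 0=B2 voice 1=C4 -> m2

m2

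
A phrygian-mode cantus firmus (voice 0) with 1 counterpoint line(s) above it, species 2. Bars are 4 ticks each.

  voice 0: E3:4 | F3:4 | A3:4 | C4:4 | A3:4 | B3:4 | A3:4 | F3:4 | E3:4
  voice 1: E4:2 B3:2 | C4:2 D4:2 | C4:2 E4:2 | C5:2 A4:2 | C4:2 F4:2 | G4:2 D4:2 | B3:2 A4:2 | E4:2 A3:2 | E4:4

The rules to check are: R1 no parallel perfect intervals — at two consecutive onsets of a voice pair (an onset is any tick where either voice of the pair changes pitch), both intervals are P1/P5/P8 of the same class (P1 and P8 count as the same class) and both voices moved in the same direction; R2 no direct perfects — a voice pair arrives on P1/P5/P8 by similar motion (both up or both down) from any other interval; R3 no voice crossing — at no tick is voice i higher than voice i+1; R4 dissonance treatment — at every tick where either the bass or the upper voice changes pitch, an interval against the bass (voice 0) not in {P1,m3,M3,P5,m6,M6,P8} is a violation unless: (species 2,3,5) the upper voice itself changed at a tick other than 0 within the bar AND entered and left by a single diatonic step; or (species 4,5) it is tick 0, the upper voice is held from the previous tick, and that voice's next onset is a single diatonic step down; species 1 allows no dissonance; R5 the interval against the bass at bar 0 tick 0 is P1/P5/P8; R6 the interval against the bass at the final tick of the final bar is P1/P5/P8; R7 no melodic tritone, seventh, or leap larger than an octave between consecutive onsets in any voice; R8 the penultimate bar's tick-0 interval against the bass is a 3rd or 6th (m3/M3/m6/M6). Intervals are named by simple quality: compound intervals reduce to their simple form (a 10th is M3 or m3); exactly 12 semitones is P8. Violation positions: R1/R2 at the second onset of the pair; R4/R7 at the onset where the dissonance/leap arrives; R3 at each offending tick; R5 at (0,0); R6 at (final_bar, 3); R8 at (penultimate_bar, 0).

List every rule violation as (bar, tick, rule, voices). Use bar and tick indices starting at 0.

bar 0: v0=E3 v1=E4 downbeat P8
bar 1: v0=F3 v1=C4 downbeat P5
bar 2: v0=A3 v1=C4 downbeat m3
bar 3: v0=C4 v1=C5 downbeat P8
bar 4: v0=A3 v1=C4 downbeat m3
bar 5: v0=B3 v1=G4 downbeat m6
bar 6: v0=A3 v1=B3 downbeat M2
bar 7: v0=F3 v1=E4 downbeat M7
bar 8: v0=E3 v1=E4 downbeat P8
  -> R1 @ bar 1 tick 0 v(0, 1): E3/B3 P5 -> F3/C4 P5 similar
  -> R2 @ bar 3 tick 0 v(0, 1): A3/E4 P5 -> C4/C5 P8 similar
  -> R4 @ bar 6 tick 0 v(0, 1): A3/B3 M2 untreated
  -> R7 @ bar 6 tick 2 v(1,): B3->A4 leap 10st
  -> R4 @ bar 7 tick 0 v(0, 1): F3/E4 M7 untreated
  -> R8 @ bar 7 tick 0 v(0, 1): penult M7 not 3rd/6th

(1, 0, R1, (0, 1))
(3, 0, R2, (0, 1))
(6, 0, R4, (0, 1))
(6, 2, R7, (1,))
(7, 0, R4, (0, 1))
(7, 0, R8, (0, 1))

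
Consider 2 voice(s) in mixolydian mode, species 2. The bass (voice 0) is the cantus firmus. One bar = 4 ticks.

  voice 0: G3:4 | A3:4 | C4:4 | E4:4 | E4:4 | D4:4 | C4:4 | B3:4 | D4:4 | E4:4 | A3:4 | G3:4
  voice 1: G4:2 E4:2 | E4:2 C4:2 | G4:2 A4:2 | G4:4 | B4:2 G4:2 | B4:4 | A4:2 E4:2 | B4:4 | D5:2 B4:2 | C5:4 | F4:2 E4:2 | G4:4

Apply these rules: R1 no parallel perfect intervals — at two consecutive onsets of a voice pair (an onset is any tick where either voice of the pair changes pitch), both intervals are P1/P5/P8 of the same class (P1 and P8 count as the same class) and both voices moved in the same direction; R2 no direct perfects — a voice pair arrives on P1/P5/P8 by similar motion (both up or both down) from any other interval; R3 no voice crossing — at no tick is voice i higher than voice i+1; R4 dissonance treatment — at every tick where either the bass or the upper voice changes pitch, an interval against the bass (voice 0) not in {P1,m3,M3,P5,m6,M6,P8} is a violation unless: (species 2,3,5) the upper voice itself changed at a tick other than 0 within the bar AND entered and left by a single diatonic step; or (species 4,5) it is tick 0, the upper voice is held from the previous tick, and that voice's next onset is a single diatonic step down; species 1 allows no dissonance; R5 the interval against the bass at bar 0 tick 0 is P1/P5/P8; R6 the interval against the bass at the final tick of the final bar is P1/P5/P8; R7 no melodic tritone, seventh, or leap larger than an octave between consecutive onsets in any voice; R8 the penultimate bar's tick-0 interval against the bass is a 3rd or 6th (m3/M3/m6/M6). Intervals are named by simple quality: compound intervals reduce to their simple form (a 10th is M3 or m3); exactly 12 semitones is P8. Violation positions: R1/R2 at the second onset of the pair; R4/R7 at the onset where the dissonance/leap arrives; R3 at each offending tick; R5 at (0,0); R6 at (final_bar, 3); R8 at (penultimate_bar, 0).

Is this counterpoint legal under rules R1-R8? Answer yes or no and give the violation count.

No (2 violations)

bar 0: v0=G3 v1=G4 (P8)
bar 1: v0=A3 v1=E4 (P5)
bar 2: v0=C4 v1=G4 (P5)
bar 3: v0=E4 v1=G4 (m3)
bar 4: v0=E4 v1=B4 (P5)
bar 5: v0=D4 v1=B4 (M6)
bar 6: v0=C4 v1=A4 (M6)
bar 7: v0=B3 v1=B4 (P8)
bar 8: v0=D4 v1=D5 (P8)
bar 9: v0=E4 v1=C5 (m6)
bar 10: v0=A3 v1=F4 (m6)
bar 11: v0=G3 v1=G4 (P8)
  R2 @ bar2.0: A3/C4 m3 -> C4/G4 P5 similar
  R1 @ bar8.0: B3/B4 P8 -> D4/D5 P8 similar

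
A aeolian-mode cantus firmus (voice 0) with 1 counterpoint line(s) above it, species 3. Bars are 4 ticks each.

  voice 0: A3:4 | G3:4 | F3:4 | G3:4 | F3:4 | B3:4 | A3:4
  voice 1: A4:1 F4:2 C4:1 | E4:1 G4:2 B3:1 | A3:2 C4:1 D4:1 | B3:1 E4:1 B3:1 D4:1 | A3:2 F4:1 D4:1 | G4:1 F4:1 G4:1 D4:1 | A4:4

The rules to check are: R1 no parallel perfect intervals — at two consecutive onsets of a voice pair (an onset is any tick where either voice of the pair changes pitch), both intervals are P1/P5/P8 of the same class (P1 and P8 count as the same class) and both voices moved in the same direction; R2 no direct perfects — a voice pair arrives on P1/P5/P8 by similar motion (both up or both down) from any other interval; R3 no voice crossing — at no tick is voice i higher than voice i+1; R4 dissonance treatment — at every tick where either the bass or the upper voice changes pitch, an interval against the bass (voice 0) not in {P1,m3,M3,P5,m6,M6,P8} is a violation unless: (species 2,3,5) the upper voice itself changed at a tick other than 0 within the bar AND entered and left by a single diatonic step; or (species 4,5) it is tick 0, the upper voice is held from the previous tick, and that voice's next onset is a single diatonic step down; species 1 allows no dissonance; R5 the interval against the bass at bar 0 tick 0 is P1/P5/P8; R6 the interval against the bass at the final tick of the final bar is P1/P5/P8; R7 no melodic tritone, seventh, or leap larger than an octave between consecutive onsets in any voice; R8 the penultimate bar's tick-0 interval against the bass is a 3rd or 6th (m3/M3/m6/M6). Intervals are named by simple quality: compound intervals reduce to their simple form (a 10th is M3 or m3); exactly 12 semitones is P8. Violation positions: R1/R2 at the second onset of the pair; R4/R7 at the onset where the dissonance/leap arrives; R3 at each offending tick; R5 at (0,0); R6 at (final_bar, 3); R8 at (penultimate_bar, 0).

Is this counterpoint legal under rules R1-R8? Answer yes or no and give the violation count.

bar 0: v0=A3 v1=A4 (P8)
bar 1: v0=G3 v1=E4 (M6)
bar 2: v0=F3 v1=A3 (M3)
bar 3: v0=G3 v1=B3 (M3)
bar 4: v0=F3 v1=A3 (M3)
bar 5: v0=B3 v1=G4 (m6)
bar 6: v0=A3 v1=A4 (P8)
  R7 @ bar5.0: F3->B3 leap 6st

No (1 violations)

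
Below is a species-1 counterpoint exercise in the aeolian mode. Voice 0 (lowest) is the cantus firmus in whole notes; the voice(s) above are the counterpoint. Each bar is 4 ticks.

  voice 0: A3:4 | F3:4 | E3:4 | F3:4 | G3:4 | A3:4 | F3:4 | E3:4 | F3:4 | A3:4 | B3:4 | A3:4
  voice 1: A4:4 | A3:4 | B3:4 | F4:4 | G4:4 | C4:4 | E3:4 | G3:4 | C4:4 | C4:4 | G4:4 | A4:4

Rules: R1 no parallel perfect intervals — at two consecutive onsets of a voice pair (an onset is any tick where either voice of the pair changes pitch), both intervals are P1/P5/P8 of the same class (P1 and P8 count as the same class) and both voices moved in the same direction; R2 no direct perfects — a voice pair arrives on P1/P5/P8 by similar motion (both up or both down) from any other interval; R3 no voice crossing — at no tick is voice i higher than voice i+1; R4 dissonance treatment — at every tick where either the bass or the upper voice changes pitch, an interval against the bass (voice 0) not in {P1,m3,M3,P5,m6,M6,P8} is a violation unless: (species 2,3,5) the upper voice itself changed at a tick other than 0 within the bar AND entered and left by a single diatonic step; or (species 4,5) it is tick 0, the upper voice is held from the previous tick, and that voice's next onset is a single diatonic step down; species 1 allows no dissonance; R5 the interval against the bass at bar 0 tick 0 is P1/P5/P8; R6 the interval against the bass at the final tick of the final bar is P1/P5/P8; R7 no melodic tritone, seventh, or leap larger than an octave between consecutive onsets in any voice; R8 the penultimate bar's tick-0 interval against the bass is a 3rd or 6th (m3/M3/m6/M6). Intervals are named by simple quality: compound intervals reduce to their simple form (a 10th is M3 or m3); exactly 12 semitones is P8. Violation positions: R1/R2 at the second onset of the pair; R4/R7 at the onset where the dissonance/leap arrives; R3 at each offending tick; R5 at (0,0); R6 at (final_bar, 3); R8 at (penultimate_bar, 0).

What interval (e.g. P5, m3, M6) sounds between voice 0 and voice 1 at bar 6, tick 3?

m2

voice 0=F3 voice 1=E3 -> m2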